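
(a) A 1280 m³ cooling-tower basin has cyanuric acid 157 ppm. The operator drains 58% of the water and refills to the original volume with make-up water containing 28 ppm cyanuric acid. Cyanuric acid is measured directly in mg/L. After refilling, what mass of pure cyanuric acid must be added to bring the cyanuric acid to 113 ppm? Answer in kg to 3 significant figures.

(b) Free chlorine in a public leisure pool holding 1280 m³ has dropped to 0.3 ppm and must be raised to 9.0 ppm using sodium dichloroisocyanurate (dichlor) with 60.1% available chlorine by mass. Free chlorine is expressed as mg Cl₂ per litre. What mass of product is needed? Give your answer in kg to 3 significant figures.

(a) 39.4 kg; (b) 18.5 kg

(a) Volume: 1280 m³ = 1,280,000 L.
(a) After draining 58% and refilling: 157 × 0.42 + 28 × 0.58 = 82.18 ppm.
(a) Deficit to target: 113 − 82.18 = 30.82 mg/L.
(a) Mass: 30.82 mg/L × 1,280,000 L = 39,450 g cyanuric acid.

(b) Volume: 1280 m³ = 1,280,000 L.
(b) Chlorine deficit: 9.0 − 0.3 = 8.7 ppm = 8.7 mg/L as Cl₂.
(b) Cl₂ equivalent needed: 8.7 mg/L × 1,280,000 L = 11,140,000 mg = 11,140 g.
(b) Product at 60.1% available chlorine: 11,140 / 0.601 = 18,530 g.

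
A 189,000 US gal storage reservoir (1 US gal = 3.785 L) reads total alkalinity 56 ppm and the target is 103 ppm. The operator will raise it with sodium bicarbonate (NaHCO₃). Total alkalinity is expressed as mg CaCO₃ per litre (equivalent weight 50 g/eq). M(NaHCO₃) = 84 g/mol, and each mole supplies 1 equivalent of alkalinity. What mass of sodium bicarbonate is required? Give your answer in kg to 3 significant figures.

Volume: 189,000 US gal × 3.785 L/gal = 715,365 L.
Alkalinity to add: (103 − 56) = 47 mg/L as CaCO₃ × 715,365 L = 33,620 g as CaCO₃.
Equivalents: 33,620 g ÷ 50 g/eq = 672.4 eq.
NaHCO₃ supplies 1 eq per mole → 672.4 mol.
Mass: 672.4 mol × 84 g/mol = 56,490 g.

56.5 kg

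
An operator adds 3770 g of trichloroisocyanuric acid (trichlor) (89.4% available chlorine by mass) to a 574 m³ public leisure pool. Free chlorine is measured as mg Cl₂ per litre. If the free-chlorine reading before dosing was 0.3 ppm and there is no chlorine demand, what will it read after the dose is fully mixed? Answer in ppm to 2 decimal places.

6.17 ppm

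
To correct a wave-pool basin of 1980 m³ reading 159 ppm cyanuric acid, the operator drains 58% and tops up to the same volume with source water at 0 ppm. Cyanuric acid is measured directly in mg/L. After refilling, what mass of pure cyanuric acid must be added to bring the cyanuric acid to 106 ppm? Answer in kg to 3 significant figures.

77.7 kg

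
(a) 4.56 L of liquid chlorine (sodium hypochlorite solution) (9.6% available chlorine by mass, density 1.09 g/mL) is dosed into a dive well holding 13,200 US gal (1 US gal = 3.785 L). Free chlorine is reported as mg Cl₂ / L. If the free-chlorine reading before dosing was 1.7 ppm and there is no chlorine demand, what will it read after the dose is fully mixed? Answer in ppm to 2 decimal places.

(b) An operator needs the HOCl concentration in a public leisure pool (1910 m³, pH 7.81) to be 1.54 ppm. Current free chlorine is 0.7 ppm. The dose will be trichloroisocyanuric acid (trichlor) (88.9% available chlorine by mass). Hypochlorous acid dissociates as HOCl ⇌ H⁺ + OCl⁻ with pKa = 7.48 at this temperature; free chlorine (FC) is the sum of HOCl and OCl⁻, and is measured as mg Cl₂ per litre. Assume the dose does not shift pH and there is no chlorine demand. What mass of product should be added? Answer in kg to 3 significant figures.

(a) 11.25 ppm; (b) 8.88 kg

(a) Volume: 13,200 US gal × 3.785 L/gal = 49,962 L.
(a) Mass of solution: 4.56 L × 1000 mL/L × 1.09 g/mL = 4970 g.
(a) Available chlorine delivered: 4970 g × 0.096 = 477.2 g as Cl₂.
(a) Concentration rise: 477.2 g / 49,962 L = 9.55 mg/L = 9.55 ppm.
(a) Final FC: 1.7 + 9.55 = 11.25 ppm.

(b) Volume: 1910 m³ = 1,910,000 L.
(b) [OCl⁻]/[HOCl] = 10^(pH − pKa) = 10^(7.81 − 7.48) = 2.138; fraction as HOCl = 1/(1 + 2.138) = 0.3187.
(b) Free chlorine required for 1.54 ppm HOCl: 1.54 / 0.3187 = 4.832 ppm.
(b) FC to add: 4.832 − 0.7 = 4.132 mg/L as Cl₂.
(b) Cl₂ equivalent: 4.132 mg/L × 1,910,000 L = 7893 g.
(b) Product at 88.9% available Cl: 7893 / 0.889 = 8879 g.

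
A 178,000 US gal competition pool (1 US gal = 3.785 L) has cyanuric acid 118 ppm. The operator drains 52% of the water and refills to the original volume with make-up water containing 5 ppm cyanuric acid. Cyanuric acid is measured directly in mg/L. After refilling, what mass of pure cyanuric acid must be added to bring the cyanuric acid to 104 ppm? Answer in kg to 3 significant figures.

30.2 kg

Volume: 178,000 US gal × 3.785 L/gal = 673,730 L.
After draining 52% and refilling: 118 × 0.48 + 5 × 0.52 = 59.24 ppm.
Deficit to target: 104 − 59.24 = 44.76 mg/L.
Mass: 44.76 mg/L × 673,730 L = 30,160 g cyanuric acid.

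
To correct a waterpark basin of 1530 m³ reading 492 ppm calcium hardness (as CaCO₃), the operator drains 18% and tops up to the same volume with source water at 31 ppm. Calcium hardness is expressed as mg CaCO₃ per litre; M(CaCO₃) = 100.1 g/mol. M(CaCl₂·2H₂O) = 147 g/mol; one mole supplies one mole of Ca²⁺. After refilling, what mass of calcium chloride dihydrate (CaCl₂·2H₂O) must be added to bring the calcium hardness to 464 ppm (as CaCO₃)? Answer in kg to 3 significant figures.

124 kg

Volume: 1530 m³ = 1,530,000 L.
After draining 18% and refilling: 492 × 0.82 + 31 × 0.18 = 409.02 ppm.
Deficit to target: 464 − 409.02 = 54.98 mg/L.
As CaCO₃: 54.98 mg/L × 1,530,000 L = 84,120 g; ÷ 100.1 = 840.4 mol Ca²⁺.
Mass: 840.4 × 147 = 123,500 g.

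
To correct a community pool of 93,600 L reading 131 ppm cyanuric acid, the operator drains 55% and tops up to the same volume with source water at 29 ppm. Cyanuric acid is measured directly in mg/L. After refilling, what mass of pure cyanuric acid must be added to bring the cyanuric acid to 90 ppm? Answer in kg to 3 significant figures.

1.41 kg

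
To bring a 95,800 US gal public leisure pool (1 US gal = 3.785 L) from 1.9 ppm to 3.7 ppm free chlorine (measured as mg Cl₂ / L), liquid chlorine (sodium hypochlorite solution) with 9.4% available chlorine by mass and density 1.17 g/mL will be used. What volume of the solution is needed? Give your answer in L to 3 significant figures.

5.93 L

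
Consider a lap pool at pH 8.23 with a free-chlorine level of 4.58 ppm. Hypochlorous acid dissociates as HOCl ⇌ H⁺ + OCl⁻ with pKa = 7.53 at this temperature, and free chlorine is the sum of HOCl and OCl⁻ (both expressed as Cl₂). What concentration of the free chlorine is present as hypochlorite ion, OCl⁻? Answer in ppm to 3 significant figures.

[OCl⁻]/[HOCl] = 10^(pH − pKa) = 10^(8.23 − 7.53) = 10^0.70 = 5.012.
Fraction as HOCl = 1 / (1 + 5.012) = 0.1663.
OCl⁻ = (1 − 0.1663) × 4.58 ppm = 3.818 ppm.

3.82 ppm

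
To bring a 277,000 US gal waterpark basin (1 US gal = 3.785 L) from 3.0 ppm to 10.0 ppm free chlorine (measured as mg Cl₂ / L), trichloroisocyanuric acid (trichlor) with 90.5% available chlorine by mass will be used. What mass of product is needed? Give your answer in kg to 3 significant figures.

Volume: 277,000 US gal × 3.785 L/gal = 1,048,445 L.
Chlorine deficit: 10.0 − 3.0 = 7 ppm = 7 mg/L as Cl₂.
Cl₂ equivalent needed: 7 mg/L × 1,048,445 L = 7,339,000 mg = 7339 g.
Product at 90.5% available chlorine: 7339 / 0.905 = 8110 g.

8.11 kg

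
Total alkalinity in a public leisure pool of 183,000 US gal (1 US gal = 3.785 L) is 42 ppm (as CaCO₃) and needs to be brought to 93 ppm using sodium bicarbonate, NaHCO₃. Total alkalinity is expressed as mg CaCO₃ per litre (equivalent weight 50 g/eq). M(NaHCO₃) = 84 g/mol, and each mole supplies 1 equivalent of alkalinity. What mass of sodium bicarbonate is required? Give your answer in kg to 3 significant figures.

59.3 kg

Volume: 183,000 US gal × 3.785 L/gal = 692,655 L.
Alkalinity to add: (93 − 42) = 51 mg/L as CaCO₃ × 692,655 L = 35,330 g as CaCO₃.
Equivalents: 35,330 g ÷ 50 g/eq = 706.5 eq.
NaHCO₃ supplies 1 eq per mole → 706.5 mol.
Mass: 706.5 mol × 84 g/mol = 59,350 g.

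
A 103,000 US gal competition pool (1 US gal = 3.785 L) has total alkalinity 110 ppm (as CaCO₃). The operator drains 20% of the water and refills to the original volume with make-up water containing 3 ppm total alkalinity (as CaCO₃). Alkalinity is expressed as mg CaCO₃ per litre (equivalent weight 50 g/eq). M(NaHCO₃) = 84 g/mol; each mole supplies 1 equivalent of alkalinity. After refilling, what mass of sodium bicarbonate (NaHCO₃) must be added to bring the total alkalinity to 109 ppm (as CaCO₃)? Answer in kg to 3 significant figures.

Volume: 103,000 US gal × 3.785 L/gal = 389,855 L.
After draining 20% and refilling: 110 × 0.80 + 3 × 0.20 = 88.6 ppm.
Deficit to target: 109 − 88.6 = 20.4 mg/L.
As CaCO₃: 20.4 mg/L × 389,855 L = 7953 g; ÷ 50 g/eq ÷ 1 = 159.1 mol NaHCO₃.
Mass: 159.1 × 84 = 13,360 g.

13.4 kg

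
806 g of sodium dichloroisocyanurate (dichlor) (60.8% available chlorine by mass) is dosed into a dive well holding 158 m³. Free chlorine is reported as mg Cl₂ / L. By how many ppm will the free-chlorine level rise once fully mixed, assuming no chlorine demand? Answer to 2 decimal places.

Volume: 158 m³ = 158,000 L.
Available chlorine delivered: 806 g × 0.608 = 490 g as Cl₂.
Concentration rise: 490 g / 158,000 L = 3.102 mg/L = 3.10 ppm.

3.10 ppm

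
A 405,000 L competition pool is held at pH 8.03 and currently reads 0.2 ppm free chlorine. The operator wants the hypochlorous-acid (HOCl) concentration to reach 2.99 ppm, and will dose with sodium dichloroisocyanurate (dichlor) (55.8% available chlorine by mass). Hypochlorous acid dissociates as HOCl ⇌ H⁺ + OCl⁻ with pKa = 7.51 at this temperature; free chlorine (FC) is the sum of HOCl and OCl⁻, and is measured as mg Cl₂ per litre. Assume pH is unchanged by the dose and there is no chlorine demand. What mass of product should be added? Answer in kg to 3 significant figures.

[OCl⁻]/[HOCl] = 10^(pH − pKa) = 10^(8.03 − 7.51) = 3.311; fraction as HOCl = 1/(1 + 3.311) = 0.2319.
Free chlorine required for 2.99 ppm HOCl: 2.99 / 0.2319 = 12.89 ppm.
FC to add: 12.89 − 0.2 = 12.69 mg/L as Cl₂.
Cl₂ equivalent: 12.69 mg/L × 405,000 L = 5140 g.
Product at 55.8% available Cl: 5140 / 0.558 = 9211 g.

9.21 kg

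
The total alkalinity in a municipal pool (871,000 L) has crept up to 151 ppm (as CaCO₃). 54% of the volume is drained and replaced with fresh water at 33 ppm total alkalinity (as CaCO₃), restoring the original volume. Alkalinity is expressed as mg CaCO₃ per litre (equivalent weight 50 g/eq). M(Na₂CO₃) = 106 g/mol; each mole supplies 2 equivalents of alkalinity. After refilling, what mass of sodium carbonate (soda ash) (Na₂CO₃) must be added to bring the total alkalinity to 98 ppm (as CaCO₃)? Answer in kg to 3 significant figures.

9.90 kg

After draining 54% and refilling: 151 × 0.46 + 33 × 0.54 = 87.28 ppm.
Deficit to target: 98 − 87.28 = 10.72 mg/L.
As CaCO₃: 10.72 mg/L × 871,000 L = 9337 g; ÷ 50 g/eq ÷ 2 = 93.37 mol Na₂CO₃.
Mass: 93.37 × 106 = 9897 g.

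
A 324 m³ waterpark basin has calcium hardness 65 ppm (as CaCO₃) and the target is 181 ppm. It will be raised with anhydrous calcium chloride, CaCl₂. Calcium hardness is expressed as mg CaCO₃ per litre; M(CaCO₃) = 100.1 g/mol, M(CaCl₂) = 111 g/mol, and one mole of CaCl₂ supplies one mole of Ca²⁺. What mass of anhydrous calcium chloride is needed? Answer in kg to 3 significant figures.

41.7 kg

Volume: 324 m³ = 324,000 L.
Hardness to add: (181 − 65) = 116 mg/L as CaCO₃ × 324,000 L = 37,580 g as CaCO₃.
Moles of Ca²⁺ (1 mol Ca²⁺ ≡ 1 mol CaCO₃): 37,580 / 100.1 g/mol = 375.5 mol.
Mass of CaCl₂: 375.5 × 111 = 41,680 g.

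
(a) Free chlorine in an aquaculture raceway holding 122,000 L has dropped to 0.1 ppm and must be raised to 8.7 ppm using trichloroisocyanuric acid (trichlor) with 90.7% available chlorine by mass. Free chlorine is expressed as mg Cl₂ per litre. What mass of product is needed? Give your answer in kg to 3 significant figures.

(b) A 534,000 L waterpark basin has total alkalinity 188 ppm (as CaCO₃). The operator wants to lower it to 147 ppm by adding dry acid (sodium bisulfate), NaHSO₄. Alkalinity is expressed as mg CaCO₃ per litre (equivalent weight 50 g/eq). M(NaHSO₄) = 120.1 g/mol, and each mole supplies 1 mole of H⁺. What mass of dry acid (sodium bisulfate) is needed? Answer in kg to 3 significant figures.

(a) Chlorine deficit: 8.7 − 0.1 = 8.6 ppm = 8.6 mg/L as Cl₂.
(a) Cl₂ equivalent needed: 8.6 mg/L × 122,000 L = 1,049,000 mg = 1049 g.
(a) Product at 90.7% available chlorine: 1049 / 0.907 = 1157 g.

(b) Alkalinity to neutralize: (188 − 147) = 41 mg/L as CaCO₃ × 534,000 L = 21,890 g as CaCO₃.
(b) Equivalents of H⁺ required: 21,890 ÷ 50 g/eq = 437.9 eq = 437.9 mol NaHSO₄.
(b) Mass of NaHSO₄: 437.9 × 120.1 = 52,590 g.

(a) 1.16 kg; (b) 52.6 kg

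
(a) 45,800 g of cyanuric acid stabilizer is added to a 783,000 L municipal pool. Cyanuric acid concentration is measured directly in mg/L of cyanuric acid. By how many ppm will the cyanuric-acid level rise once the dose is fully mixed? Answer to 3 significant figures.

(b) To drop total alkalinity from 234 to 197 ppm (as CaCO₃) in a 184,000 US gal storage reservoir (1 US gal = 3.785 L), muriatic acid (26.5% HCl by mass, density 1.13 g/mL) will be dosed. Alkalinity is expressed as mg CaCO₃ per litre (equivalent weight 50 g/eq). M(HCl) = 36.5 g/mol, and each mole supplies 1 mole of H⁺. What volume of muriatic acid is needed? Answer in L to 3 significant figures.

(a) 58.5 ppm; (b) 62.8 L

(a) Rise: 45,800 g / 783,000 L × 1000 = 58.49 mg/L.

(b) Volume: 184,000 US gal × 3.785 L/gal = 696,440 L.
(b) Alkalinity to neutralize: (234 − 197) = 37 mg/L as CaCO₃ × 696,440 L = 25,770 g as CaCO₃.
(b) Equivalents of H⁺ required: 25,770 ÷ 50 g/eq = 515.4 eq = 515.4 mol HCl.
(b) Mass of HCl: 515.4 × 36.5 = 18,810 g.
(b) Mass of 26.5% solution: 18,810 / 0.265 = 70,980 g.
(b) Volume: 70,980 g ÷ 1.13 g/mL = 62,820 mL.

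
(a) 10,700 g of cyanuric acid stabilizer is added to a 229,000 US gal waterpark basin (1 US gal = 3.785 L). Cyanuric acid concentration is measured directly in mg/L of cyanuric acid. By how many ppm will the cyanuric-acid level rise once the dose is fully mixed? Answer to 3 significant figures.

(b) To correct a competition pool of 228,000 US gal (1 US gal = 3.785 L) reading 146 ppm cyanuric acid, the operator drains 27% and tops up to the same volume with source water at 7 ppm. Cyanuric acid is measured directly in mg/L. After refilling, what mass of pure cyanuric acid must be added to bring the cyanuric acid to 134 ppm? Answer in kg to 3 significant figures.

(a) 12.3 ppm; (b) 22.0 kg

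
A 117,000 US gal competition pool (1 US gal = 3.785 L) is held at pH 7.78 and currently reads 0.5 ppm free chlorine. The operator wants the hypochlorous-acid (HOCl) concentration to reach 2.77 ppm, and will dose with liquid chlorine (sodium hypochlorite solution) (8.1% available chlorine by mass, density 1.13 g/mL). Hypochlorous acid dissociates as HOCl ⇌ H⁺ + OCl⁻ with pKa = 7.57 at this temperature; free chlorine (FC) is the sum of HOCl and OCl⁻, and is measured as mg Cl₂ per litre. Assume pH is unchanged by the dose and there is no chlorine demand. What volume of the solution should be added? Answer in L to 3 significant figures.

32.7 L

Volume: 117,000 US gal × 3.785 L/gal = 442,845 L.
[OCl⁻]/[HOCl] = 10^(pH − pKa) = 10^(7.78 − 7.57) = 1.622; fraction as HOCl = 1/(1 + 1.622) = 0.3814.
Free chlorine required for 2.77 ppm HOCl: 2.77 / 0.3814 = 7.262 ppm.
FC to add: 7.262 − 0.5 = 6.762 mg/L as Cl₂.
Cl₂ equivalent: 6.762 mg/L × 442,845 L = 2995 g.
Product at 8.1% available Cl: 2995 / 0.081 = 36,970 g.
Volume: 36,970 g ÷ 1.13 g/mL = 32,720 mL.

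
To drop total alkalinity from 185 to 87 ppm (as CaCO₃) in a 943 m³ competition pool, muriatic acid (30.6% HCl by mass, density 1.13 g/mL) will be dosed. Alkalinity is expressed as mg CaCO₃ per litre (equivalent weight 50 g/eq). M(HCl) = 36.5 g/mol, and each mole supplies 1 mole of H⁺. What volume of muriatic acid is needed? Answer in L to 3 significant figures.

195 L

Volume: 943 m³ = 943,000 L.
Alkalinity to neutralize: (185 − 87) = 98 mg/L as CaCO₃ × 943,000 L = 92,410 g as CaCO₃.
Equivalents of H⁺ required: 92,410 ÷ 50 g/eq = 1848 eq = 1848 mol HCl.
Mass of HCl: 1848 × 36.5 = 67,460 g.
Mass of 30.6% solution: 67,460 / 0.306 = 220,500 g.
Volume: 220,500 g ÷ 1.13 g/mL = 195,100 mL.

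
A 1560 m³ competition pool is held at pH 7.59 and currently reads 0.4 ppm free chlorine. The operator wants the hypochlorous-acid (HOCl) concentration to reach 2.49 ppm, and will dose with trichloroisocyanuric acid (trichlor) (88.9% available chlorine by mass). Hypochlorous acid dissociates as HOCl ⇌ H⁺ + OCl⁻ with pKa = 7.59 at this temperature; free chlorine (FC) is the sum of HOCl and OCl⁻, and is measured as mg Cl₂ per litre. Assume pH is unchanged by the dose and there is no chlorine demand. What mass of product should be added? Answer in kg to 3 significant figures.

Volume: 1560 m³ = 1,560,000 L.
[OCl⁻]/[HOCl] = 10^(pH − pKa) = 10^(7.59 − 7.59) = 1; fraction as HOCl = 1/(1 + 1) = 0.5.
Free chlorine required for 2.49 ppm HOCl: 2.49 / 0.5 = 4.98 ppm.
FC to add: 4.98 − 0.4 = 4.58 mg/L as Cl₂.
Cl₂ equivalent: 4.58 mg/L × 1,560,000 L = 7145 g.
Product at 88.9% available Cl: 7145 / 0.889 = 8037 g.

8.04 kg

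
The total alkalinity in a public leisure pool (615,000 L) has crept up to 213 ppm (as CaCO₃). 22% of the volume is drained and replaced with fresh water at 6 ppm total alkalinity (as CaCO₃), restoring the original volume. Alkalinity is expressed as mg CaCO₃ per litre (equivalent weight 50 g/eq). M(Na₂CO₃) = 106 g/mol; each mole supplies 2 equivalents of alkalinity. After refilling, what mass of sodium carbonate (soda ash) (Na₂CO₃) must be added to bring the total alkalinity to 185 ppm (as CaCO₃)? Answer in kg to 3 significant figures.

After draining 22% and refilling: 213 × 0.78 + 6 × 0.22 = 167.46 ppm.
Deficit to target: 185 − 167.46 = 17.54 mg/L.
As CaCO₃: 17.54 mg/L × 615,000 L = 10,790 g; ÷ 50 g/eq ÷ 2 = 107.9 mol Na₂CO₃.
Mass: 107.9 × 106 = 11,430 g.

11.4 kg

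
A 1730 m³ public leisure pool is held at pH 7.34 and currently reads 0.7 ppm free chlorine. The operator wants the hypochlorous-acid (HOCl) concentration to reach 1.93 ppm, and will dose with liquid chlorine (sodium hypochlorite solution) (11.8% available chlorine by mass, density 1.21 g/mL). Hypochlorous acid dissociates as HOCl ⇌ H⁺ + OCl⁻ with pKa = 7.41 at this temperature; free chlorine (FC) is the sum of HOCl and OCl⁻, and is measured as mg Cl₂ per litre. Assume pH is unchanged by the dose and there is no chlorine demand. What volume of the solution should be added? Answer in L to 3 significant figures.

34.8 L

Volume: 1730 m³ = 1,730,000 L.
[OCl⁻]/[HOCl] = 10^(pH − pKa) = 10^(7.34 − 7.41) = 0.8511; fraction as HOCl = 1/(1 + 0.8511) = 0.5402.
Free chlorine required for 1.93 ppm HOCl: 1.93 / 0.5402 = 3.573 ppm.
FC to add: 3.573 − 0.7 = 2.873 mg/L as Cl₂.
Cl₂ equivalent: 2.873 mg/L × 1,730,000 L = 4970 g.
Product at 11.8% available Cl: 4970 / 0.118 = 42,120 g.
Volume: 42,120 g ÷ 1.21 g/mL = 34,810 mL.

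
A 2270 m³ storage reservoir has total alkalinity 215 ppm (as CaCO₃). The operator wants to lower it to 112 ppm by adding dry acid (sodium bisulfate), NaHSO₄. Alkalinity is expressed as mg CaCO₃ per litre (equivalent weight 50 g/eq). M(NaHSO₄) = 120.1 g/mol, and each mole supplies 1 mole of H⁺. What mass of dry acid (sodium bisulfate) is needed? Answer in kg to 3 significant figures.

562 kg

Volume: 2270 m³ = 2,270,000 L.
Alkalinity to neutralize: (215 − 112) = 103 mg/L as CaCO₃ × 2,270,000 L = 233,800 g as CaCO₃.
Equivalents of H⁺ required: 233,800 ÷ 50 g/eq = 4676 eq = 4676 mol NaHSO₄.
Mass of NaHSO₄: 4676 × 120.1 = 561,600 g.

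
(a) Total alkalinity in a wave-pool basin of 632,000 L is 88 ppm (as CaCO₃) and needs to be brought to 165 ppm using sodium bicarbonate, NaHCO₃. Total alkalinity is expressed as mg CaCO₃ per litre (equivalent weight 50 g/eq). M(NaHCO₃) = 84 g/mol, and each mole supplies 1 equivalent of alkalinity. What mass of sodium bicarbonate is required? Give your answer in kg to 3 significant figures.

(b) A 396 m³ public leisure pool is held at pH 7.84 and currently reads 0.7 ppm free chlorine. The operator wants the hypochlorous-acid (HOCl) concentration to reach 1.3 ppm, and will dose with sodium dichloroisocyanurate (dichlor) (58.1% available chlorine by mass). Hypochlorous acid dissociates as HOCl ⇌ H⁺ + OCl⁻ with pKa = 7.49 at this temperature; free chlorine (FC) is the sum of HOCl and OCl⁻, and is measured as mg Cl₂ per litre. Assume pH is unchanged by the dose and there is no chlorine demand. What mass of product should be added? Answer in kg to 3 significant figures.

(a) Alkalinity to add: (165 − 88) = 77 mg/L as CaCO₃ × 632,000 L = 48,660 g as CaCO₃.
(a) Equivalents: 48,660 g ÷ 50 g/eq = 973.3 eq.
(a) NaHCO₃ supplies 1 eq per mole → 973.3 mol.
(a) Mass: 973.3 mol × 84 g/mol = 81,760 g.

(b) Volume: 396 m³ = 396,000 L.
(b) [OCl⁻]/[HOCl] = 10^(pH − pKa) = 10^(7.84 − 7.49) = 2.239; fraction as HOCl = 1/(1 + 2.239) = 0.3088.
(b) Free chlorine required for 1.3 ppm HOCl: 1.3 / 0.3088 = 4.21 ppm.
(b) FC to add: 4.21 − 0.7 = 3.51 mg/L as Cl₂.
(b) Cl₂ equivalent: 3.51 mg/L × 396,000 L = 1390 g.
(b) Product at 58.1% available Cl: 1390 / 0.581 = 2393 g.

(a) 81.8 kg; (b) 2.39 kg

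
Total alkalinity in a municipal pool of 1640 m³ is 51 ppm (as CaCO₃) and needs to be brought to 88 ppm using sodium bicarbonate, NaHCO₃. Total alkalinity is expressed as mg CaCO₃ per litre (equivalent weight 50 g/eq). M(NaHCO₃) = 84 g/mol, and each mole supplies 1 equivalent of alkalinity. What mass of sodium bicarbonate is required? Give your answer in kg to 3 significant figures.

102 kg

Volume: 1640 m³ = 1,640,000 L.
Alkalinity to add: (88 − 51) = 37 mg/L as CaCO₃ × 1,640,000 L = 60,680 g as CaCO₃.
Equivalents: 60,680 g ÷ 50 g/eq = 1214 eq.
NaHCO₃ supplies 1 eq per mole → 1214 mol.
Mass: 1214 mol × 84 g/mol = 101,900 g.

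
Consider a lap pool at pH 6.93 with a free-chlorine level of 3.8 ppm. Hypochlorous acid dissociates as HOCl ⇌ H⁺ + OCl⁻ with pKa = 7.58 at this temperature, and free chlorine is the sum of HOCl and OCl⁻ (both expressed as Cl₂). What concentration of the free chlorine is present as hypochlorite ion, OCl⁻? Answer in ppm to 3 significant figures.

0.695 ppm

[OCl⁻]/[HOCl] = 10^(pH − pKa) = 10^(6.93 − 7.58) = 10^-0.65 = 0.2239.
Fraction as HOCl = 1 / (1 + 0.2239) = 0.8171.
OCl⁻ = (1 − 0.8171) × 3.8 ppm = 0.6951 ppm.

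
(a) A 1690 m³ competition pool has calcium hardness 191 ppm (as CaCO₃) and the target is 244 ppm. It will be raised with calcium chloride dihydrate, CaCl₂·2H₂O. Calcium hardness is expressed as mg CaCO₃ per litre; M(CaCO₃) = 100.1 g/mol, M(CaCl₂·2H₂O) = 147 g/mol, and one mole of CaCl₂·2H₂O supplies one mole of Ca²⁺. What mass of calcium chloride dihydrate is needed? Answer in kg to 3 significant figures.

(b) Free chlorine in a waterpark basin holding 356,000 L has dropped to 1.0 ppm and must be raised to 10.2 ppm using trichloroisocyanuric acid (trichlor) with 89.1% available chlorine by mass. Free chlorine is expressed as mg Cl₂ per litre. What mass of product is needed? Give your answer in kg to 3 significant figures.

(a) 132 kg; (b) 3.68 kg

(a) Volume: 1690 m³ = 1,690,000 L.
(a) Hardness to add: (244 − 191) = 53 mg/L as CaCO₃ × 1,690,000 L = 89,570 g as CaCO₃.
(a) Moles of Ca²⁺ (1 mol Ca²⁺ ≡ 1 mol CaCO₃): 89,570 / 100.1 g/mol = 894.8 mol.
(a) Mass of CaCl₂·2H₂O: 894.8 × 147 = 131,500 g.

(b) Chlorine deficit: 10.2 − 1.0 = 9.2 ppm = 9.2 mg/L as Cl₂.
(b) Cl₂ equivalent needed: 9.2 mg/L × 356,000 L = 3,275,000 mg = 3275 g.
(b) Product at 89.1% available chlorine: 3275 / 0.891 = 3676 g.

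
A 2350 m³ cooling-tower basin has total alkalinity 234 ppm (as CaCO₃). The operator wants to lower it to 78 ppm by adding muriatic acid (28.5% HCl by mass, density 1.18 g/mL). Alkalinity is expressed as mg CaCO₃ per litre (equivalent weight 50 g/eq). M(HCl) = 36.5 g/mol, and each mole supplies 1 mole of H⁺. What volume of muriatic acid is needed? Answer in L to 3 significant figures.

796 L

Volume: 2350 m³ = 2,350,000 L.
Alkalinity to neutralize: (234 − 78) = 156 mg/L as CaCO₃ × 2,350,000 L = 366,600 g as CaCO₃.
Equivalents of H⁺ required: 366,600 ÷ 50 g/eq = 7332 eq = 7332 mol HCl.
Mass of HCl: 7332 × 36.5 = 267,600 g.
Mass of 28.5% solution: 267,600 / 0.285 = 939,000 g.
Volume: 939,000 g ÷ 1.18 g/mL = 795,800 mL.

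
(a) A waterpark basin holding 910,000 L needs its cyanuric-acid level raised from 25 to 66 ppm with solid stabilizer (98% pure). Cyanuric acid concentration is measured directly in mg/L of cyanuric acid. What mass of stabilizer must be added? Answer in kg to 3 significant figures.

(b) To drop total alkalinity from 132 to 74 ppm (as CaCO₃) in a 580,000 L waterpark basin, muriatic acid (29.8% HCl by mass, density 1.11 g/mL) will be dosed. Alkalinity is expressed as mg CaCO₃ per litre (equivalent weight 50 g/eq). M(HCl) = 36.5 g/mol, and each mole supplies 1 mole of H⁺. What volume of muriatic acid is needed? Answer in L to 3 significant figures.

(a) 38.1 kg; (b) 74.2 L

(a) CYA to add: (66 − 25) = 41 mg/L × 910,000 L = 37,310 g cyanuric acid.
(a) At 98% purity: 37,310 / 0.98 = 38,070 g product.

(b) Alkalinity to neutralize: (132 − 74) = 58 mg/L as CaCO₃ × 580,000 L = 33,640 g as CaCO₃.
(b) Equivalents of H⁺ required: 33,640 ÷ 50 g/eq = 672.8 eq = 672.8 mol HCl.
(b) Mass of HCl: 672.8 × 36.5 = 24,560 g.
(b) Mass of 29.8% solution: 24,560 / 0.298 = 82,410 g.
(b) Volume: 82,410 g ÷ 1.11 g/mL = 74,240 mL.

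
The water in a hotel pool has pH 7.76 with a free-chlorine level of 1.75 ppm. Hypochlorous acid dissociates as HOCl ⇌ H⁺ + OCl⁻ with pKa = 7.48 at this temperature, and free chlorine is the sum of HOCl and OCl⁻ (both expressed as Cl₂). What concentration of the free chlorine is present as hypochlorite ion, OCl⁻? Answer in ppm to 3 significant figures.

[OCl⁻]/[HOCl] = 10^(pH − pKa) = 10^(7.76 − 7.48) = 10^0.28 = 1.905.
Fraction as HOCl = 1 / (1 + 1.905) = 0.3442.
OCl⁻ = (1 − 0.3442) × 1.75 ppm = 1.148 ppm.

1.15 ppm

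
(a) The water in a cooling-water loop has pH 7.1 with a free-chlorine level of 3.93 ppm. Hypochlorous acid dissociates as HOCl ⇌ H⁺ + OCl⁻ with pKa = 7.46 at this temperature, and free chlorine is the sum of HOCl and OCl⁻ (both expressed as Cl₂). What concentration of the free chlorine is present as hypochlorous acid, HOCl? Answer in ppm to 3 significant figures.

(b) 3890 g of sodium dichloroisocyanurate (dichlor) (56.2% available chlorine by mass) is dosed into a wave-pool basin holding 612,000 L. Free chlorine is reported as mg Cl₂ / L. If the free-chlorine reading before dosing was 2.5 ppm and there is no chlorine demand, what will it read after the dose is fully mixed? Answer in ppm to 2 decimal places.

(a) 2.74 ppm; (b) 6.07 ppm

(a) [OCl⁻]/[HOCl] = 10^(pH − pKa) = 10^(7.1 − 7.46) = 10^-0.36 = 0.4365.
(a) Fraction as HOCl = 1 / (1 + 0.4365) = 0.6961.
(a) HOCl = 0.6961 × 3.93 ppm = 2.736 ppm.

(b) Available chlorine delivered: 3890 g × 0.562 = 2186 g as Cl₂.
(b) Concentration rise: 2186 g / 612,000 L = 3.572 mg/L = 3.57 ppm.
(b) Final FC: 2.5 + 3.57 = 6.07 ppm.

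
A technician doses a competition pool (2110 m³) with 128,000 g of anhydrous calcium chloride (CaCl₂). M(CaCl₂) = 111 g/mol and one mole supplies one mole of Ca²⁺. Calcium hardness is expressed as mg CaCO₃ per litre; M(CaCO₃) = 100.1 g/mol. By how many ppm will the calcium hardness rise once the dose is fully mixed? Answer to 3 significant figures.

Volume: 2110 m³ = 2,110,000 L.
Moles of Ca²⁺: 128,000 g ÷ 111 g/mol = 1153 mol.
As CaCO₃: 1153 mol × 100.1 g/mol = 115,400 g.
Rise: 115,400 g / 2,110,000 L × 1000 = 54.71 mg/L.

54.7 ppm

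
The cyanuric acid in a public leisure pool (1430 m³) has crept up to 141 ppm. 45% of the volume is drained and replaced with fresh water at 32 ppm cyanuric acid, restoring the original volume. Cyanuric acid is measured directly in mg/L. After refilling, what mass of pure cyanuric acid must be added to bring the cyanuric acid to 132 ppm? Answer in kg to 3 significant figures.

57.3 kg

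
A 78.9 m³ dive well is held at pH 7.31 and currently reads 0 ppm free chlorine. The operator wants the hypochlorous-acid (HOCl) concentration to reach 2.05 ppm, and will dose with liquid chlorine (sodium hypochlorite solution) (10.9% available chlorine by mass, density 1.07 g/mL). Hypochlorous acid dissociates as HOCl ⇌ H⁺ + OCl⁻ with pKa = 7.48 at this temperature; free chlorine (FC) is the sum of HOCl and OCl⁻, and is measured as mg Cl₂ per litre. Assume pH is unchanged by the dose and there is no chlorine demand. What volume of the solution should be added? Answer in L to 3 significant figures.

Volume: 78.9 m³ = 78,900 L.
[OCl⁻]/[HOCl] = 10^(pH − pKa) = 10^(7.31 − 7.48) = 0.6761; fraction as HOCl = 1/(1 + 0.6761) = 0.5966.
Free chlorine required for 2.05 ppm HOCl: 2.05 / 0.5966 = 3.436 ppm.
FC to add: 3.436 − 0 = 3.436 mg/L as Cl₂.
Cl₂ equivalent: 3.436 mg/L × 78,900 L = 271.1 g.
Product at 10.9% available Cl: 271.1 / 0.109 = 2487 g.
Volume: 2487 g ÷ 1.07 g/mL = 2324 mL.

2.32 L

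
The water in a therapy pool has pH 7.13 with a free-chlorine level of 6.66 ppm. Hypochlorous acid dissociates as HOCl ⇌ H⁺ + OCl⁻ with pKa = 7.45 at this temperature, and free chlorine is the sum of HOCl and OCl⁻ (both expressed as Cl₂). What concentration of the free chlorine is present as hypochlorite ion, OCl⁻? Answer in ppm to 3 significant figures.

2.16 ppm

[OCl⁻]/[HOCl] = 10^(pH − pKa) = 10^(7.13 − 7.45) = 10^-0.32 = 0.4786.
Fraction as HOCl = 1 / (1 + 0.4786) = 0.6763.
OCl⁻ = (1 − 0.6763) × 6.66 ppm = 2.156 ppm.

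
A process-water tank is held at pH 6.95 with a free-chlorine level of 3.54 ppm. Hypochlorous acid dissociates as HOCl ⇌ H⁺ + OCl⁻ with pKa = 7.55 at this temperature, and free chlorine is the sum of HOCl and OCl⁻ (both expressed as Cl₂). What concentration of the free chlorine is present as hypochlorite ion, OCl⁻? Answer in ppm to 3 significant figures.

[OCl⁻]/[HOCl] = 10^(pH − pKa) = 10^(6.95 − 7.55) = 10^-0.60 = 0.2512.
Fraction as HOCl = 1 / (1 + 0.2512) = 0.7992.
OCl⁻ = (1 − 0.7992) × 3.54 ppm = 0.7107 ppm.

0.711 ppm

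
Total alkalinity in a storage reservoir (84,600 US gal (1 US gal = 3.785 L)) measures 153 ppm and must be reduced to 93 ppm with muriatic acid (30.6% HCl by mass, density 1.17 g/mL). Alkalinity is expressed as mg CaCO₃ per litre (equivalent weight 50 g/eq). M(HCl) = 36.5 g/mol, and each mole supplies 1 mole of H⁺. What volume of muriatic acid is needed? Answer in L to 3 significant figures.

Volume: 84,600 US gal × 3.785 L/gal = 320,211 L.
Alkalinity to neutralize: (153 − 93) = 60 mg/L as CaCO₃ × 320,211 L = 19,210 g as CaCO₃.
Equivalents of H⁺ required: 19,210 ÷ 50 g/eq = 384.3 eq = 384.3 mol HCl.
Mass of HCl: 384.3 × 36.5 = 14,030 g.
Mass of 30.6% solution: 14,030 / 0.306 = 45,830 g.
Volume: 45,830 g ÷ 1.17 g/mL = 39,170 mL.

39.2 L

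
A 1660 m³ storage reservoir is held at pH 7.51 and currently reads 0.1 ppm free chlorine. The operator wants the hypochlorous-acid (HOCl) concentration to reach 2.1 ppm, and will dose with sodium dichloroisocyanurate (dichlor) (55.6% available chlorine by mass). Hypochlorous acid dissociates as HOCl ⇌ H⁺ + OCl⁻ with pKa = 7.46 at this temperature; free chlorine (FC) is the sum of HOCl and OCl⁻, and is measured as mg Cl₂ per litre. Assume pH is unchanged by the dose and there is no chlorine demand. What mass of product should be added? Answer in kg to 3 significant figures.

Volume: 1660 m³ = 1,660,000 L.
[OCl⁻]/[HOCl] = 10^(pH − pKa) = 10^(7.51 − 7.46) = 1.122; fraction as HOCl = 1/(1 + 1.122) = 0.4712.
Free chlorine required for 2.1 ppm HOCl: 2.1 / 0.4712 = 4.456 ppm.
FC to add: 4.456 − 0.1 = 4.356 mg/L as Cl₂.
Cl₂ equivalent: 4.356 mg/L × 1,660,000 L = 7231 g.
Product at 55.6% available Cl: 7231 / 0.556 = 13,010 g.

13.0 kg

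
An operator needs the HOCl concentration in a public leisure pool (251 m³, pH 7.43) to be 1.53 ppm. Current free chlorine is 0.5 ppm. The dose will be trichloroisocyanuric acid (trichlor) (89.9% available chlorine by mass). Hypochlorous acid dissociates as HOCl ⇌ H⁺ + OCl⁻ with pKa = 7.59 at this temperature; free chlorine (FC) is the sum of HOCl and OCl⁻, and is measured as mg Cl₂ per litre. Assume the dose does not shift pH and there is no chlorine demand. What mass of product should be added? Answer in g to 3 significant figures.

583 g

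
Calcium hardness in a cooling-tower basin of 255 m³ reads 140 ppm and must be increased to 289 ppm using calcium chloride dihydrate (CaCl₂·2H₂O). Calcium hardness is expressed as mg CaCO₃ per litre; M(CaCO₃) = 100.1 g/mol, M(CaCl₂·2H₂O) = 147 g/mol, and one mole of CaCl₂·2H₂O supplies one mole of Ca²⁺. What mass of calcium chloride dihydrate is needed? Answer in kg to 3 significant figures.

Volume: 255 m³ = 255,000 L.
Hardness to add: (289 − 140) = 149 mg/L as CaCO₃ × 255,000 L = 38,000 g as CaCO₃.
Moles of Ca²⁺ (1 mol Ca²⁺ ≡ 1 mol CaCO₃): 38,000 / 100.1 g/mol = 379.6 mol.
Mass of CaCl₂·2H₂O: 379.6 × 147 = 55,800 g.

55.8 kg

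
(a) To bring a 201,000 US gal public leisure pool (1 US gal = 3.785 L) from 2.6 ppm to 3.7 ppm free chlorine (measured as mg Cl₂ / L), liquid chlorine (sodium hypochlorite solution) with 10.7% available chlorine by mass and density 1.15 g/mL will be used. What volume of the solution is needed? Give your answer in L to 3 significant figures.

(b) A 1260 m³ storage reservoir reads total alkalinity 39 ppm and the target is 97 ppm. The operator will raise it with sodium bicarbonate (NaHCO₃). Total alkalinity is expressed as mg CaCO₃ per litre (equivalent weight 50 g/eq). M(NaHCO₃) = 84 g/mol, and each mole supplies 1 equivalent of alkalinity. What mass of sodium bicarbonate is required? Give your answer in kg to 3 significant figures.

(a) 6.80 L; (b) 123 kg

(a) Volume: 201,000 US gal × 3.785 L/gal = 760,785 L.
(a) Chlorine deficit: 3.7 − 2.6 = 1.1 ppm = 1.1 mg/L as Cl₂.
(a) Cl₂ equivalent needed: 1.1 mg/L × 760,785 L = 836,900 mg = 836.9 g.
(a) Product at 10.7% available chlorine: 836.9 / 0.107 = 7821 g.
(a) Volume at density 1.15 g/mL: 7821 g ÷ 1.15 g/mL = 6801 mL.

(b) Volume: 1260 m³ = 1,260,000 L.
(b) Alkalinity to add: (97 − 39) = 58 mg/L as CaCO₃ × 1,260,000 L = 73,080 g as CaCO₃.
(b) Equivalents: 73,080 g ÷ 50 g/eq = 1462 eq.
(b) NaHCO₃ supplies 1 eq per mole → 1462 mol.
(b) Mass: 1462 mol × 84 g/mol = 122,800 g.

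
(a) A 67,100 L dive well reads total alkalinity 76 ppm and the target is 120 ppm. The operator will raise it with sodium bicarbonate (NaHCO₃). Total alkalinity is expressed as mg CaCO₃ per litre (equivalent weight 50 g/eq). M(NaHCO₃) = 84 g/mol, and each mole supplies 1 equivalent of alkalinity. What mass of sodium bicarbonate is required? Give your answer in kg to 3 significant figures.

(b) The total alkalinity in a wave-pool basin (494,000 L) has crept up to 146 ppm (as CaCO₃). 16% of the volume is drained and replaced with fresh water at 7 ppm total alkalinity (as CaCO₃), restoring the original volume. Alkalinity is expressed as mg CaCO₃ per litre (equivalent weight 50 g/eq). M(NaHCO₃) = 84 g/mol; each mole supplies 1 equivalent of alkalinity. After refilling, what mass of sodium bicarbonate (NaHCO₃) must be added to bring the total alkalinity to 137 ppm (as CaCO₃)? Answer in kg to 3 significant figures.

(a) 4.96 kg; (b) 11.0 kg

(a) Alkalinity to add: (120 − 76) = 44 mg/L as CaCO₃ × 67,100 L = 2952 g as CaCO₃.
(a) Equivalents: 2952 g ÷ 50 g/eq = 59.05 eq.
(a) NaHCO₃ supplies 1 eq per mole → 59.05 mol.
(a) Mass: 59.05 mol × 84 g/mol = 4960 g.

(b) After draining 16% and refilling: 146 × 0.84 + 7 × 0.16 = 123.76 ppm.
(b) Deficit to target: 137 − 123.76 = 13.24 mg/L.
(b) As CaCO₃: 13.24 mg/L × 494,000 L = 6541 g; ÷ 50 g/eq ÷ 1 = 130.8 mol NaHCO₃.
(b) Mass: 130.8 × 84 = 10,990 g.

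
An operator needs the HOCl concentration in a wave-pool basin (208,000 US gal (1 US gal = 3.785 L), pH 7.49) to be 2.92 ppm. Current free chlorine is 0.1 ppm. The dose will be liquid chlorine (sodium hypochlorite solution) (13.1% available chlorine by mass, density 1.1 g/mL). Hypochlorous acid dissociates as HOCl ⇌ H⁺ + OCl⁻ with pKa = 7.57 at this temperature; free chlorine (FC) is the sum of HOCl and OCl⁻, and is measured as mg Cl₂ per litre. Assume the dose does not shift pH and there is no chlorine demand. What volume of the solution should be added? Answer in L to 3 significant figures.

28.7 L

Volume: 208,000 US gal × 3.785 L/gal = 787,280 L.
[OCl⁻]/[HOCl] = 10^(pH − pKa) = 10^(7.49 − 7.57) = 0.8318; fraction as HOCl = 1/(1 + 0.8318) = 0.5459.
Free chlorine required for 2.92 ppm HOCl: 2.92 / 0.5459 = 5.349 ppm.
FC to add: 5.349 − 0.1 = 5.249 mg/L as Cl₂.
Cl₂ equivalent: 5.249 mg/L × 787,280 L = 4132 g.
Product at 13.1% available Cl: 4132 / 0.131 = 31,540 g.
Volume: 31,540 g ÷ 1.1 g/mL = 28,680 mL.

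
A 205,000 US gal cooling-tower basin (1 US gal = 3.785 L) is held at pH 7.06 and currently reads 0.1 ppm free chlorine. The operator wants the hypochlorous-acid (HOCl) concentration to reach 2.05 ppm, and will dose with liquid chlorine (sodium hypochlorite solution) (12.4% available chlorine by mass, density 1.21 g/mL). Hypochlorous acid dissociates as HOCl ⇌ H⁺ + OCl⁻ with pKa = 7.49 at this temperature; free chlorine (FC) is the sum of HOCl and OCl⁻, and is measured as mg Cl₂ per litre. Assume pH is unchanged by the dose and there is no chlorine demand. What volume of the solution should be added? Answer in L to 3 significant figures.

Volume: 205,000 US gal × 3.785 L/gal = 775,925 L.
[OCl⁻]/[HOCl] = 10^(pH − pKa) = 10^(7.06 − 7.49) = 0.3715; fraction as HOCl = 1/(1 + 0.3715) = 0.7291.
Free chlorine required for 2.05 ppm HOCl: 2.05 / 0.7291 = 2.812 ppm.
FC to add: 2.812 − 0.1 = 2.712 mg/L as Cl₂.
Cl₂ equivalent: 2.712 mg/L × 775,925 L = 2104 g.
Product at 12.4% available Cl: 2104 / 0.124 = 16,970 g.
Volume: 16,970 g ÷ 1.21 g/mL = 14,020 mL.

14.0 L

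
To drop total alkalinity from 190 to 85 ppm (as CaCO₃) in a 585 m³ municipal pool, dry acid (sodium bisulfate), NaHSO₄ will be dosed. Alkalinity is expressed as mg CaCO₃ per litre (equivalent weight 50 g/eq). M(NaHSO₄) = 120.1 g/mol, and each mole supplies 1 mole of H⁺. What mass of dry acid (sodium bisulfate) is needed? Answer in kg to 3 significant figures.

148 kg

Volume: 585 m³ = 585,000 L.
Alkalinity to neutralize: (190 − 85) = 105 mg/L as CaCO₃ × 585,000 L = 61,420 g as CaCO₃.
Equivalents of H⁺ required: 61,420 ÷ 50 g/eq = 1228 eq = 1228 mol NaHSO₄.
Mass of NaHSO₄: 1228 × 120.1 = 147,500 g.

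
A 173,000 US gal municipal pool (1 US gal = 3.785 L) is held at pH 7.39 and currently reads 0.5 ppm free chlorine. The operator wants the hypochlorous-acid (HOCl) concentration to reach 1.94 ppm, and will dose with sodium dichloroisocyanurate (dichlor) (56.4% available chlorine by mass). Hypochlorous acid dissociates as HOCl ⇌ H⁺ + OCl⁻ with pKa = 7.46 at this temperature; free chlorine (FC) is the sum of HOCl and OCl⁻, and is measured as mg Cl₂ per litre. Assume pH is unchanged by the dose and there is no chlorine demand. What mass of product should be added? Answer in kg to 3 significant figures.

3.59 kg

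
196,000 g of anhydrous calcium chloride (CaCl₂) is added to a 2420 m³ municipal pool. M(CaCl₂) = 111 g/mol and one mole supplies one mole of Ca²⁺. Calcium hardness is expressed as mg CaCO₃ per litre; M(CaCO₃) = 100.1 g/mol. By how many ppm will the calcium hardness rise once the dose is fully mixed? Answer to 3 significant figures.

73.0 ppm

Volume: 2420 m³ = 2,420,000 L.
Moles of Ca²⁺: 196,000 g ÷ 111 g/mol = 1766 mol.
As CaCO₃: 1766 mol × 100.1 g/mol = 176,800 g.
Rise: 176,800 g / 2,420,000 L × 1000 = 73.04 mg/L.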